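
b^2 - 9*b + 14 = (b - 7)*(b - 2)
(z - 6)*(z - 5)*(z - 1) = z^3 - 12*z^2 + 41*z - 30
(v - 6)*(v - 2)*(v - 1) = v^3 - 9*v^2 + 20*v - 12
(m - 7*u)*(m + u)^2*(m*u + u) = m^4*u - 5*m^3*u^2 + m^3*u - 13*m^2*u^3 - 5*m^2*u^2 - 7*m*u^4 - 13*m*u^3 - 7*u^4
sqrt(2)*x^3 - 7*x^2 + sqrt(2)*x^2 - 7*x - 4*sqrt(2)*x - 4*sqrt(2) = (x + 1)*(x - 4*sqrt(2))*(sqrt(2)*x + 1)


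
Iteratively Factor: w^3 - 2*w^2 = (w - 2)*(w^2) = w*(w - 2)*(w)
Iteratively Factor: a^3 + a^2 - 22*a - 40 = (a + 4)*(a^2 - 3*a - 10) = (a + 2)*(a + 4)*(a - 5)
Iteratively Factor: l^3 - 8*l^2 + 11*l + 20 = (l - 4)*(l^2 - 4*l - 5) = (l - 4)*(l + 1)*(l - 5)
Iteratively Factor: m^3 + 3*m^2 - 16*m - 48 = (m - 4)*(m^2 + 7*m + 12) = (m - 4)*(m + 4)*(m + 3)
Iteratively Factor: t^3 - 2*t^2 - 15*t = (t)*(t^2 - 2*t - 15) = t*(t - 5)*(t + 3)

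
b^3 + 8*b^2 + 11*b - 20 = (b - 1)*(b + 4)*(b + 5)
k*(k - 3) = k^2 - 3*k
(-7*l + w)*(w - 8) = -7*l*w + 56*l + w^2 - 8*w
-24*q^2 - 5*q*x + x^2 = (-8*q + x)*(3*q + x)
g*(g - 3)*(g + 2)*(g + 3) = g^4 + 2*g^3 - 9*g^2 - 18*g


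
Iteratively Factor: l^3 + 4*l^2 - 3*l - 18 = (l + 3)*(l^2 + l - 6) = (l + 3)^2*(l - 2)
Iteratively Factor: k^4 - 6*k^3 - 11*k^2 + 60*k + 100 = (k - 5)*(k^3 - k^2 - 16*k - 20) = (k - 5)*(k + 2)*(k^2 - 3*k - 10) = (k - 5)*(k + 2)^2*(k - 5)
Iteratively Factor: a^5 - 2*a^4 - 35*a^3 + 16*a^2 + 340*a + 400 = (a - 5)*(a^4 + 3*a^3 - 20*a^2 - 84*a - 80) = (a - 5)*(a + 4)*(a^3 - a^2 - 16*a - 20) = (a - 5)^2*(a + 4)*(a^2 + 4*a + 4) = (a - 5)^2*(a + 2)*(a + 4)*(a + 2)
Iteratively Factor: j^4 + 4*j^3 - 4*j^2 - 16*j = (j - 2)*(j^3 + 6*j^2 + 8*j) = (j - 2)*(j + 4)*(j^2 + 2*j) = (j - 2)*(j + 2)*(j + 4)*(j)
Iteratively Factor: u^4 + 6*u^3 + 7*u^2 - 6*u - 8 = (u + 1)*(u^3 + 5*u^2 + 2*u - 8) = (u - 1)*(u + 1)*(u^2 + 6*u + 8) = (u - 1)*(u + 1)*(u + 4)*(u + 2)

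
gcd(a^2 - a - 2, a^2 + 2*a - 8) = a - 2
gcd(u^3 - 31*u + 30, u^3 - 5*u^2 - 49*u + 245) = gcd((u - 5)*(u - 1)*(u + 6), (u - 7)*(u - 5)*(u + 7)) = u - 5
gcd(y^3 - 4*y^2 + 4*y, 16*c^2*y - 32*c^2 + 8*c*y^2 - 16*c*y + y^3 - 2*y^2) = y - 2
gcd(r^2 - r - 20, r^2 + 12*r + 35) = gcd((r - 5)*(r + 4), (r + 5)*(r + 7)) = 1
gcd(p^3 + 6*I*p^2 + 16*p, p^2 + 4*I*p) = p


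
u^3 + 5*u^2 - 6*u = u*(u - 1)*(u + 6)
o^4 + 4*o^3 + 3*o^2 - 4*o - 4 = (o - 1)*(o + 1)*(o + 2)^2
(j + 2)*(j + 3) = j^2 + 5*j + 6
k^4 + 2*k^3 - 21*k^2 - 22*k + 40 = (k - 4)*(k - 1)*(k + 2)*(k + 5)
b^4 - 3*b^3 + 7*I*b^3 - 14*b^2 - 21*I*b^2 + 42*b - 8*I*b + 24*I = (b - 3)*(b + I)*(b + 2*I)*(b + 4*I)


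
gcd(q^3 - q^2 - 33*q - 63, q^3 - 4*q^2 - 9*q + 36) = q + 3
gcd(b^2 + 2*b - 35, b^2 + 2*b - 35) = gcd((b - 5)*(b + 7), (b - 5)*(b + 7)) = b^2 + 2*b - 35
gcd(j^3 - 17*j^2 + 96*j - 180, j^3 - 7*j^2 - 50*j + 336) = j - 6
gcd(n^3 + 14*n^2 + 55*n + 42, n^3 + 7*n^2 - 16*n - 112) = n + 7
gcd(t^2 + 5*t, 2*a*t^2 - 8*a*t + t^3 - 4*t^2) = t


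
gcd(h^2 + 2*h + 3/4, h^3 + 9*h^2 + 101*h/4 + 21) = h + 3/2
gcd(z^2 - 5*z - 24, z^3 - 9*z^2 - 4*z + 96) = z^2 - 5*z - 24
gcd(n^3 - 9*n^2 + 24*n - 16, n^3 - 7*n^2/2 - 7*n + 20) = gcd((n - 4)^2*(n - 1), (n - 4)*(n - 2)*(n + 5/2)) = n - 4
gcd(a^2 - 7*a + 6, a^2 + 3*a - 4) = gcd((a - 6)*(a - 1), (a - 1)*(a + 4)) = a - 1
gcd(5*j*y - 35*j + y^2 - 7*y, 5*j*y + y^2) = 5*j + y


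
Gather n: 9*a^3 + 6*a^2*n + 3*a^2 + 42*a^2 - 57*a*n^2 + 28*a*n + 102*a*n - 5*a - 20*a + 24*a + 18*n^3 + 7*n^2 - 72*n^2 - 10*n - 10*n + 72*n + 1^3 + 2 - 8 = 9*a^3 + 45*a^2 - a + 18*n^3 + n^2*(-57*a - 65) + n*(6*a^2 + 130*a + 52) - 5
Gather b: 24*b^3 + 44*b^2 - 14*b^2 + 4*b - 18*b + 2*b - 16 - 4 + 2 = 24*b^3 + 30*b^2 - 12*b - 18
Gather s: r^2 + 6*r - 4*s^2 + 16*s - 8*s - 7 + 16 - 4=r^2 + 6*r - 4*s^2 + 8*s + 5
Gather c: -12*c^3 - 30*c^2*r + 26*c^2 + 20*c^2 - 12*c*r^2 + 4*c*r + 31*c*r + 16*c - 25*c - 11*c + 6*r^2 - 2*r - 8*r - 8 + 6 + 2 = -12*c^3 + c^2*(46 - 30*r) + c*(-12*r^2 + 35*r - 20) + 6*r^2 - 10*r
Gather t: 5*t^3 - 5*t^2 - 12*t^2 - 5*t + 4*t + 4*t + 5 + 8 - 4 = 5*t^3 - 17*t^2 + 3*t + 9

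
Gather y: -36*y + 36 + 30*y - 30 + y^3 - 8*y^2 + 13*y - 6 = y^3 - 8*y^2 + 7*y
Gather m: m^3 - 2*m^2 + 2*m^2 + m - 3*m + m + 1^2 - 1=m^3 - m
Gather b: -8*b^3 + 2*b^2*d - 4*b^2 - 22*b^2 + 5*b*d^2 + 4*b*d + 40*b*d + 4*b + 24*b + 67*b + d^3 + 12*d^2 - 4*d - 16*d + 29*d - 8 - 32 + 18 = -8*b^3 + b^2*(2*d - 26) + b*(5*d^2 + 44*d + 95) + d^3 + 12*d^2 + 9*d - 22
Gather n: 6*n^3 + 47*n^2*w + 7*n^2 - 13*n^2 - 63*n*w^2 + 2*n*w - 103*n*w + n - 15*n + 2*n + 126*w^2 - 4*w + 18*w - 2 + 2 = 6*n^3 + n^2*(47*w - 6) + n*(-63*w^2 - 101*w - 12) + 126*w^2 + 14*w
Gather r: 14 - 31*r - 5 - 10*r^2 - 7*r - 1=-10*r^2 - 38*r + 8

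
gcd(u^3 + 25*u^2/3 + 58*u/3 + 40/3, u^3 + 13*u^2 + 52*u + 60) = u^2 + 7*u + 10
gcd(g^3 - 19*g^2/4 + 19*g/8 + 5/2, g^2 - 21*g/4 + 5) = g^2 - 21*g/4 + 5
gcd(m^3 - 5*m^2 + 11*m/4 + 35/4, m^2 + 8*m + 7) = m + 1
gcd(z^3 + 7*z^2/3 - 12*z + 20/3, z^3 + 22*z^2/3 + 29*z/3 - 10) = z^2 + 13*z/3 - 10/3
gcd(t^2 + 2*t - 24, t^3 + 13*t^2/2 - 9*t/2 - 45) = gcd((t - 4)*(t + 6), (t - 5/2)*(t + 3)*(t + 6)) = t + 6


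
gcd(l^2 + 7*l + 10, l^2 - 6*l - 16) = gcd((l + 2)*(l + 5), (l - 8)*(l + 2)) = l + 2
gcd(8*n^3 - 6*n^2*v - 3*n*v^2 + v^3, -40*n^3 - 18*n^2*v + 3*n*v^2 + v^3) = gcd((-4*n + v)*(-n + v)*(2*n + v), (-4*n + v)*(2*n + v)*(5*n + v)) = -8*n^2 - 2*n*v + v^2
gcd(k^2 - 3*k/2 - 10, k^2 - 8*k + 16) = k - 4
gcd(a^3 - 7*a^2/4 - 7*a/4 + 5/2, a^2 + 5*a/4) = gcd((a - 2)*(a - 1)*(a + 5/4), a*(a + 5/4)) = a + 5/4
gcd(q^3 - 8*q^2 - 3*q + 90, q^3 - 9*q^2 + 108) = q^2 - 3*q - 18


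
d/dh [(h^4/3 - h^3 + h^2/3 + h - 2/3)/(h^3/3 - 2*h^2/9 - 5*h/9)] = 3*(3*h^4 - 10*h^3 + 5*h^2 + 12*h - 10)/(h^2*(9*h^2 - 30*h + 25))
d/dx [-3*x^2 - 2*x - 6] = -6*x - 2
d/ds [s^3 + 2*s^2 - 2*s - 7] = 3*s^2 + 4*s - 2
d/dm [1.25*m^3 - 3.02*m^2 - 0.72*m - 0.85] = 3.75*m^2 - 6.04*m - 0.72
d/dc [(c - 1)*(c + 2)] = 2*c + 1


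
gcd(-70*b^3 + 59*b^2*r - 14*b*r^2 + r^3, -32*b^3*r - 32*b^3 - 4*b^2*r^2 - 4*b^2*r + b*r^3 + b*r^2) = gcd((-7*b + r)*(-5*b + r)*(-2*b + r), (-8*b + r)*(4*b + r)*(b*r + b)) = 1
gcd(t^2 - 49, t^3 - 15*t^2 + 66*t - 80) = 1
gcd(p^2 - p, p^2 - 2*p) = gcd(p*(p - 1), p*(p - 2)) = p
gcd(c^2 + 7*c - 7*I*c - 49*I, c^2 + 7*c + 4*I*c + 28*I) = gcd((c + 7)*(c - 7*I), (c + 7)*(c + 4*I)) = c + 7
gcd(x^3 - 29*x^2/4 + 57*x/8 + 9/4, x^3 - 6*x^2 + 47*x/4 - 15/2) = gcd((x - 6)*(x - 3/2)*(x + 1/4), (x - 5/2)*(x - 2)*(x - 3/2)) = x - 3/2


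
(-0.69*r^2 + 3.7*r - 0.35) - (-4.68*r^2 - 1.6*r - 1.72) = 3.99*r^2 + 5.3*r + 1.37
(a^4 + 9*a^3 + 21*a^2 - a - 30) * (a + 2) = a^5 + 11*a^4 + 39*a^3 + 41*a^2 - 32*a - 60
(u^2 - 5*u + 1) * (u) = u^3 - 5*u^2 + u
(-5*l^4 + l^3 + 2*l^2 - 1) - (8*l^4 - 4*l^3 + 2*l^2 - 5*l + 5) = -13*l^4 + 5*l^3 + 5*l - 6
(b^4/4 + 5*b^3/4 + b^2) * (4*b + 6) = b^5 + 13*b^4/2 + 23*b^3/2 + 6*b^2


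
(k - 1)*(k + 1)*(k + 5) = k^3 + 5*k^2 - k - 5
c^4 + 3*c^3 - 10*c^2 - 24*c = c*(c - 3)*(c + 2)*(c + 4)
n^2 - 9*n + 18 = (n - 6)*(n - 3)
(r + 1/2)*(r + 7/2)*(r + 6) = r^3 + 10*r^2 + 103*r/4 + 21/2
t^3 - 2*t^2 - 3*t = t*(t - 3)*(t + 1)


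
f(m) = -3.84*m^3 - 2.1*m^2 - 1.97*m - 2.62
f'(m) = -11.52*m^2 - 4.2*m - 1.97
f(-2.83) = 73.17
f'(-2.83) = -82.35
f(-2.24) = 34.42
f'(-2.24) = -50.36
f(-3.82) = 188.31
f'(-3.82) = -154.03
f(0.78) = -7.26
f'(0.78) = -12.25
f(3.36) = -178.61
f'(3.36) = -146.14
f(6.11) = -968.95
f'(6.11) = -457.70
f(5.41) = -682.77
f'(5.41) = -361.86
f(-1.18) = 3.09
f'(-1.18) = -13.05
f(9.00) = -2989.81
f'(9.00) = -972.89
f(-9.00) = 2644.37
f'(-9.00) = -897.29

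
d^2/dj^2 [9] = 0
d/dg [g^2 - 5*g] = 2*g - 5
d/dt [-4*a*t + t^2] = -4*a + 2*t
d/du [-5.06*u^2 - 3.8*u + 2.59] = -10.12*u - 3.8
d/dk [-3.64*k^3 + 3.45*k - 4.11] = 3.45 - 10.92*k^2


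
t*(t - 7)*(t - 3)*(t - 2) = t^4 - 12*t^3 + 41*t^2 - 42*t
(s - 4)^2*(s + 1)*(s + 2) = s^4 - 5*s^3 - 6*s^2 + 32*s + 32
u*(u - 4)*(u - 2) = u^3 - 6*u^2 + 8*u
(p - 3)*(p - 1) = p^2 - 4*p + 3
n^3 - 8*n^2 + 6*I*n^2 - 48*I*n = n*(n - 8)*(n + 6*I)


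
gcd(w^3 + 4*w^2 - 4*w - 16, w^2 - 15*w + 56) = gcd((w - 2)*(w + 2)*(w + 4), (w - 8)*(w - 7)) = 1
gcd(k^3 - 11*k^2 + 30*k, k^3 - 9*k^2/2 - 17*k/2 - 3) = k - 6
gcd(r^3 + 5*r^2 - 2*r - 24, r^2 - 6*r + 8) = r - 2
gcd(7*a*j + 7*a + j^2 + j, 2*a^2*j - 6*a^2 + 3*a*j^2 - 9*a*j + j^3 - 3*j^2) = 1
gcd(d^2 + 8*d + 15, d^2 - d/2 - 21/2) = d + 3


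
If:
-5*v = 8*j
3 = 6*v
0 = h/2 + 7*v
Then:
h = -7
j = -5/16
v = 1/2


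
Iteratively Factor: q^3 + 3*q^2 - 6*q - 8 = (q - 2)*(q^2 + 5*q + 4) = (q - 2)*(q + 1)*(q + 4)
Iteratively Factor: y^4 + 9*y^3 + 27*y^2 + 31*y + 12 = (y + 3)*(y^3 + 6*y^2 + 9*y + 4) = (y + 1)*(y + 3)*(y^2 + 5*y + 4) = (y + 1)^2*(y + 3)*(y + 4)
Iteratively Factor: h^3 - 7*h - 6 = (h - 3)*(h^2 + 3*h + 2) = (h - 3)*(h + 1)*(h + 2)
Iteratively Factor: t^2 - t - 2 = (t + 1)*(t - 2)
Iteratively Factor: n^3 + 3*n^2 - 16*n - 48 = (n + 3)*(n^2 - 16) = (n - 4)*(n + 3)*(n + 4)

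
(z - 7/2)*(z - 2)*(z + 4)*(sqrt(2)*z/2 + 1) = sqrt(2)*z^4/2 - 3*sqrt(2)*z^3/4 + z^3 - 15*sqrt(2)*z^2/2 - 3*z^2/2 - 15*z + 14*sqrt(2)*z + 28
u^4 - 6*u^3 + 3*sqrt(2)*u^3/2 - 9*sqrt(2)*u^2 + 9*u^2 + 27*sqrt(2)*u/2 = u*(u - 3)^2*(u + 3*sqrt(2)/2)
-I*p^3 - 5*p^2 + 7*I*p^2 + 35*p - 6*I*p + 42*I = (p - 7)*(p - 6*I)*(-I*p + 1)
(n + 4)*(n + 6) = n^2 + 10*n + 24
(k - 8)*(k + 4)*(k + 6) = k^3 + 2*k^2 - 56*k - 192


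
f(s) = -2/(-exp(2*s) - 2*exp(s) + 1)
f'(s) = -2*(2*exp(2*s) + 2*exp(s))/(-exp(2*s) - 2*exp(s) + 1)^2 = -4*(exp(s) + 1)*exp(s)/(exp(2*s) + 2*exp(s) - 1)^2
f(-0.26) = 1.76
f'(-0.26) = -4.23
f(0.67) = 0.30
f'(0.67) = -0.51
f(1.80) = 0.04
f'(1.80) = -0.07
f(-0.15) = 1.37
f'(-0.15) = -3.00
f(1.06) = 0.15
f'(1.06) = -0.26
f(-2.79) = -2.29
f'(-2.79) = -0.34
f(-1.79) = -3.13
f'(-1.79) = -1.91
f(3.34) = 0.00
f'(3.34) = -0.00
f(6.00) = 0.00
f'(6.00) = 0.00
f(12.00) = 0.00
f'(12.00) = 0.00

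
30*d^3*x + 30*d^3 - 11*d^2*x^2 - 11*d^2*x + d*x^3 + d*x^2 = (-6*d + x)*(-5*d + x)*(d*x + d)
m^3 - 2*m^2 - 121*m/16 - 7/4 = (m - 4)*(m + 1/4)*(m + 7/4)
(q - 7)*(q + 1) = q^2 - 6*q - 7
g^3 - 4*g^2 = g^2*(g - 4)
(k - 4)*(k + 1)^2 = k^3 - 2*k^2 - 7*k - 4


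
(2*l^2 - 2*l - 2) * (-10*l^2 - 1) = -20*l^4 + 20*l^3 + 18*l^2 + 2*l + 2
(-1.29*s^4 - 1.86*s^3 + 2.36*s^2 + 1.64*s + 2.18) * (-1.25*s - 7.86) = 1.6125*s^5 + 12.4644*s^4 + 11.6696*s^3 - 20.5996*s^2 - 15.6154*s - 17.1348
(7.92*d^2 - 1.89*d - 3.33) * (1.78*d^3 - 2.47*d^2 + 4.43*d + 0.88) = 14.0976*d^5 - 22.9266*d^4 + 33.8265*d^3 + 6.822*d^2 - 16.4151*d - 2.9304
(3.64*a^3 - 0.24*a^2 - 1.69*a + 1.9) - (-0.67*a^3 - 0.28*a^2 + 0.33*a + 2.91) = 4.31*a^3 + 0.04*a^2 - 2.02*a - 1.01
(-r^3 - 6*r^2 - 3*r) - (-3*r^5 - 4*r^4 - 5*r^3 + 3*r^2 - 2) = 3*r^5 + 4*r^4 + 4*r^3 - 9*r^2 - 3*r + 2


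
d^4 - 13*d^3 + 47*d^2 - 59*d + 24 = (d - 8)*(d - 3)*(d - 1)^2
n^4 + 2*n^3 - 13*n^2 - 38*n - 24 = (n - 4)*(n + 1)*(n + 2)*(n + 3)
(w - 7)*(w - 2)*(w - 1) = w^3 - 10*w^2 + 23*w - 14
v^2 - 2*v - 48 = (v - 8)*(v + 6)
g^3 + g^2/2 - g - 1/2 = (g - 1)*(g + 1/2)*(g + 1)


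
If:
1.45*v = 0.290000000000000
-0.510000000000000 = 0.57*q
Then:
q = -0.89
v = 0.20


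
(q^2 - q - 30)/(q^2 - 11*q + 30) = (q + 5)/(q - 5)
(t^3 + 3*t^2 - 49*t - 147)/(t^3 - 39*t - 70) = (t^2 + 10*t + 21)/(t^2 + 7*t + 10)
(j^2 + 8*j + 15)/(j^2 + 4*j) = (j^2 + 8*j + 15)/(j*(j + 4))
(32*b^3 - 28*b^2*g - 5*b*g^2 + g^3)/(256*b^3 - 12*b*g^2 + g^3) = (b - g)/(8*b - g)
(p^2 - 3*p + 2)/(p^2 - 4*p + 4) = (p - 1)/(p - 2)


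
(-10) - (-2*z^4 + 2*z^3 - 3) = 2*z^4 - 2*z^3 - 7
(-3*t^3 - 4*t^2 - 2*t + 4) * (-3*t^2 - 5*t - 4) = 9*t^5 + 27*t^4 + 38*t^3 + 14*t^2 - 12*t - 16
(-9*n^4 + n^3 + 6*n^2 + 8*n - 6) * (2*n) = -18*n^5 + 2*n^4 + 12*n^3 + 16*n^2 - 12*n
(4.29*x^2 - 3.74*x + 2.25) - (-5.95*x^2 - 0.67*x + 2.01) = 10.24*x^2 - 3.07*x + 0.24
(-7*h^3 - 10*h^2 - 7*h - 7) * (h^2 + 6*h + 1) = -7*h^5 - 52*h^4 - 74*h^3 - 59*h^2 - 49*h - 7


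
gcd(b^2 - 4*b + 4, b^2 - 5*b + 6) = b - 2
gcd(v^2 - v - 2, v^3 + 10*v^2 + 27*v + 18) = v + 1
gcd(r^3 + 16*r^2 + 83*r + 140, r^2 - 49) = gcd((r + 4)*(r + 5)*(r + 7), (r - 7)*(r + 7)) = r + 7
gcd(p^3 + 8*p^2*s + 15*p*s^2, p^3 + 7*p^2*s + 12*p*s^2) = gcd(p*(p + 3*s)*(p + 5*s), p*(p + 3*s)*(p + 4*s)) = p^2 + 3*p*s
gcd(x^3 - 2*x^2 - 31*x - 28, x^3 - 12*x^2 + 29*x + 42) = x^2 - 6*x - 7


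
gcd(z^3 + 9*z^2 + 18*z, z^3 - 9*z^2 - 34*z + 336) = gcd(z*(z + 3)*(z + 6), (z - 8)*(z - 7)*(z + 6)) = z + 6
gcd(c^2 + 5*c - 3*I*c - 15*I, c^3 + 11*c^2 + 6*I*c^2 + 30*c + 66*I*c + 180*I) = c + 5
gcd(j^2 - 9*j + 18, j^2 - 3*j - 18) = j - 6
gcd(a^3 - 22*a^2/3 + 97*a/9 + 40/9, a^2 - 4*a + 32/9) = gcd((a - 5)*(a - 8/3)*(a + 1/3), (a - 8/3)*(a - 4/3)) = a - 8/3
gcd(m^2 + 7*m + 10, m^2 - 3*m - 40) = m + 5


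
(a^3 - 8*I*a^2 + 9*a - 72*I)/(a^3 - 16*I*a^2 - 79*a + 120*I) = (a + 3*I)/(a - 5*I)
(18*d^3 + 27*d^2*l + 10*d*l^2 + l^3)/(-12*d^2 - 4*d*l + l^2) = (-18*d^3 - 27*d^2*l - 10*d*l^2 - l^3)/(12*d^2 + 4*d*l - l^2)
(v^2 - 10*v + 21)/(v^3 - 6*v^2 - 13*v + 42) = (v - 3)/(v^2 + v - 6)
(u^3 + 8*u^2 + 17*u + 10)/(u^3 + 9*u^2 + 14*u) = (u^2 + 6*u + 5)/(u*(u + 7))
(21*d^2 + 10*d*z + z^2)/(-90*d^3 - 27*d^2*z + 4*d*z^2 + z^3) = (7*d + z)/(-30*d^2 + d*z + z^2)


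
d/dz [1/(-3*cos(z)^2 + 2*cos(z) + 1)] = 2*(1 - 3*cos(z))*sin(z)/(-3*cos(z)^2 + 2*cos(z) + 1)^2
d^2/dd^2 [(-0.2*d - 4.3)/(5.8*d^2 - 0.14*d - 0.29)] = ((0.2*d + 4.3)*(11.6*d - 0.14)*(23.2*d - 0.28) + (6.96*d + 49.824)*(-5.8*d^2 + 0.14*d + 0.29))/(-5.8*d^2 + 0.14*d + 0.29)^3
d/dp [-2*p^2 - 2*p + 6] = -4*p - 2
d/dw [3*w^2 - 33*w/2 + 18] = 6*w - 33/2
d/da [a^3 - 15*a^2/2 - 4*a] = 3*a^2 - 15*a - 4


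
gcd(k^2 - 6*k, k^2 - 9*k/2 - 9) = k - 6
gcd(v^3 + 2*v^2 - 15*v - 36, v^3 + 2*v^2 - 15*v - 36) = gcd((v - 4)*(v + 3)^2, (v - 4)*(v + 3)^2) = v^3 + 2*v^2 - 15*v - 36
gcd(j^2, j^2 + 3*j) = j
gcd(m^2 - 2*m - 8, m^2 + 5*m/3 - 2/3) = m + 2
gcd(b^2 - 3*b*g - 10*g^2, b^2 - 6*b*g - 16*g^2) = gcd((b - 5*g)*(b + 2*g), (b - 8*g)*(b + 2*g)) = b + 2*g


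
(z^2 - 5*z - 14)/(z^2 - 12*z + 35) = (z + 2)/(z - 5)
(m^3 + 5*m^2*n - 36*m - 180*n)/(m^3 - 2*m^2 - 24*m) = (m^2 + 5*m*n + 6*m + 30*n)/(m*(m + 4))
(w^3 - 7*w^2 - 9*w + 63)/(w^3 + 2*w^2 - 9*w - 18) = (w - 7)/(w + 2)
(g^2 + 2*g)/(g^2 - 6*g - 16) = g/(g - 8)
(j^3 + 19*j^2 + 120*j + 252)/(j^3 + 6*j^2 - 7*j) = (j^2 + 12*j + 36)/(j*(j - 1))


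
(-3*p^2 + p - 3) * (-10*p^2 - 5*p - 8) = 30*p^4 + 5*p^3 + 49*p^2 + 7*p + 24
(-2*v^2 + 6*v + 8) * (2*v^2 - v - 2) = -4*v^4 + 14*v^3 + 14*v^2 - 20*v - 16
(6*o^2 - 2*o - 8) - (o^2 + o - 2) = 5*o^2 - 3*o - 6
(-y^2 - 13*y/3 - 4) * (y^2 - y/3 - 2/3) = -y^4 - 4*y^3 - 17*y^2/9 + 38*y/9 + 8/3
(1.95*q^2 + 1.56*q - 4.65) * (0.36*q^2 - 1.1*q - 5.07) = 0.702*q^4 - 1.5834*q^3 - 13.2765*q^2 - 2.7942*q + 23.5755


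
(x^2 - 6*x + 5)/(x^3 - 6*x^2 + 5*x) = 1/x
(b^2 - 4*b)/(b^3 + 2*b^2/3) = 3*(b - 4)/(b*(3*b + 2))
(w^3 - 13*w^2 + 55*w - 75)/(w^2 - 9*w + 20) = (w^2 - 8*w + 15)/(w - 4)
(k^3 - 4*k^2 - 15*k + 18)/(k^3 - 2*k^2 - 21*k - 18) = (k - 1)/(k + 1)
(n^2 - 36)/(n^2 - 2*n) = (n^2 - 36)/(n*(n - 2))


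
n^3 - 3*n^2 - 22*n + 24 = (n - 6)*(n - 1)*(n + 4)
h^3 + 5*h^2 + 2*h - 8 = (h - 1)*(h + 2)*(h + 4)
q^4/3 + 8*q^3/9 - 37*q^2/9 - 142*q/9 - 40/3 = (q/3 + 1)*(q - 4)*(q + 5/3)*(q + 2)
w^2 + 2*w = w*(w + 2)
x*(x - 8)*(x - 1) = x^3 - 9*x^2 + 8*x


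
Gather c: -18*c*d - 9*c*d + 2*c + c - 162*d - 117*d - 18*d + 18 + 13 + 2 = c*(3 - 27*d) - 297*d + 33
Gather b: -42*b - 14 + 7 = -42*b - 7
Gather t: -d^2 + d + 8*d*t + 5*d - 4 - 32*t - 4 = -d^2 + 6*d + t*(8*d - 32) - 8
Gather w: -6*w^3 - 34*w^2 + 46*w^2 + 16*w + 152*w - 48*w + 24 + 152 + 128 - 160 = -6*w^3 + 12*w^2 + 120*w + 144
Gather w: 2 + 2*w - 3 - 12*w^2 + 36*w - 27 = -12*w^2 + 38*w - 28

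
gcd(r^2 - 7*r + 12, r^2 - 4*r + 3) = r - 3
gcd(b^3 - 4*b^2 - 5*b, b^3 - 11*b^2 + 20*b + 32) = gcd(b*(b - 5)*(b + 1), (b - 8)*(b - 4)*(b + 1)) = b + 1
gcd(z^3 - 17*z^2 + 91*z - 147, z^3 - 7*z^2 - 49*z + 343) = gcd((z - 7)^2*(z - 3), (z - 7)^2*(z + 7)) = z^2 - 14*z + 49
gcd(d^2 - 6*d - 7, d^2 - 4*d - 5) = d + 1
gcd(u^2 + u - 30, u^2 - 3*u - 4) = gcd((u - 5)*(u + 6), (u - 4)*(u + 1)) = 1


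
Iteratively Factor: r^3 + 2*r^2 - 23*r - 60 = (r + 3)*(r^2 - r - 20) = (r - 5)*(r + 3)*(r + 4)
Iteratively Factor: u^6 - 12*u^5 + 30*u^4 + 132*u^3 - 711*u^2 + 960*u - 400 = (u - 5)*(u^5 - 7*u^4 - 5*u^3 + 107*u^2 - 176*u + 80) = (u - 5)*(u + 4)*(u^4 - 11*u^3 + 39*u^2 - 49*u + 20) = (u - 5)^2*(u + 4)*(u^3 - 6*u^2 + 9*u - 4) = (u - 5)^2*(u - 1)*(u + 4)*(u^2 - 5*u + 4) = (u - 5)^2*(u - 4)*(u - 1)*(u + 4)*(u - 1)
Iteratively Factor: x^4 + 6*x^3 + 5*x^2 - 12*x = (x)*(x^3 + 6*x^2 + 5*x - 12) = x*(x + 3)*(x^2 + 3*x - 4) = x*(x - 1)*(x + 3)*(x + 4)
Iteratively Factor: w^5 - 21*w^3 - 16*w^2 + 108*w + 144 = (w + 2)*(w^4 - 2*w^3 - 17*w^2 + 18*w + 72) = (w - 4)*(w + 2)*(w^3 + 2*w^2 - 9*w - 18) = (w - 4)*(w + 2)^2*(w^2 - 9) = (w - 4)*(w + 2)^2*(w + 3)*(w - 3)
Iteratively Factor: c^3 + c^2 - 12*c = (c - 3)*(c^2 + 4*c) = c*(c - 3)*(c + 4)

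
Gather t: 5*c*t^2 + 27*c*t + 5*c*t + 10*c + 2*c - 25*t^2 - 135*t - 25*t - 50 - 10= 12*c + t^2*(5*c - 25) + t*(32*c - 160) - 60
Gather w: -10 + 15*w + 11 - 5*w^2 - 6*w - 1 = -5*w^2 + 9*w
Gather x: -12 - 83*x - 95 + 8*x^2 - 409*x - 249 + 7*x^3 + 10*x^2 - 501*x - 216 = 7*x^3 + 18*x^2 - 993*x - 572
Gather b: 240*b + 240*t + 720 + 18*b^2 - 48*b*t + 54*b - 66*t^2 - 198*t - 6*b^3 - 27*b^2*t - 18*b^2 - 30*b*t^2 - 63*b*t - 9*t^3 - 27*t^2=-6*b^3 - 27*b^2*t + b*(-30*t^2 - 111*t + 294) - 9*t^3 - 93*t^2 + 42*t + 720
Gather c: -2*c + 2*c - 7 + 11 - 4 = 0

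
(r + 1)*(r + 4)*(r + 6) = r^3 + 11*r^2 + 34*r + 24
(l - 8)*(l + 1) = l^2 - 7*l - 8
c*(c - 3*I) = c^2 - 3*I*c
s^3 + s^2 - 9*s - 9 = (s - 3)*(s + 1)*(s + 3)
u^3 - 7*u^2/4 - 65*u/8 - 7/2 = (u - 4)*(u + 1/2)*(u + 7/4)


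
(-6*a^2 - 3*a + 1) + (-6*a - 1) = -6*a^2 - 9*a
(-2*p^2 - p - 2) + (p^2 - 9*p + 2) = -p^2 - 10*p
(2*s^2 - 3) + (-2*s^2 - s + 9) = 6 - s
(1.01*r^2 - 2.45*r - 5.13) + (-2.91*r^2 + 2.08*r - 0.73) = -1.9*r^2 - 0.37*r - 5.86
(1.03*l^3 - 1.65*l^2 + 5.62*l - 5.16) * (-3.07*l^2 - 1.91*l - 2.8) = -3.1621*l^5 + 3.0982*l^4 - 16.9859*l^3 + 9.727*l^2 - 5.8804*l + 14.448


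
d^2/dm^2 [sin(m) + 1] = -sin(m)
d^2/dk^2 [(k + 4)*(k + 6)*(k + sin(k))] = -k^2*sin(k) - 10*k*sin(k) + 4*k*cos(k) + 6*k - 22*sin(k) + 20*cos(k) + 20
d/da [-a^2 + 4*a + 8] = 4 - 2*a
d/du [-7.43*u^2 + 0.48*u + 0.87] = 0.48 - 14.86*u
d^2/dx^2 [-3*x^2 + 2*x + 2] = -6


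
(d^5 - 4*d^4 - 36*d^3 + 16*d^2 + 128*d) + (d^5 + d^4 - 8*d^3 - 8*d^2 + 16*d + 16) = 2*d^5 - 3*d^4 - 44*d^3 + 8*d^2 + 144*d + 16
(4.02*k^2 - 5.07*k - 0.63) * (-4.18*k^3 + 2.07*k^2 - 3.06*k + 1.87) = -16.8036*k^5 + 29.514*k^4 - 20.1627*k^3 + 21.7275*k^2 - 7.5531*k - 1.1781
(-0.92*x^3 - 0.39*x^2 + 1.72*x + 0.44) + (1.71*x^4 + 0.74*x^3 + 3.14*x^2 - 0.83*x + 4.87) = 1.71*x^4 - 0.18*x^3 + 2.75*x^2 + 0.89*x + 5.31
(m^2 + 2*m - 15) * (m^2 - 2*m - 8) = m^4 - 27*m^2 + 14*m + 120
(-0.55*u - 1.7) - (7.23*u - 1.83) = 0.13 - 7.78*u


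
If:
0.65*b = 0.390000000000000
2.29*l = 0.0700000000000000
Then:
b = 0.60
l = 0.03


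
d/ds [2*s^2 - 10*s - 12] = 4*s - 10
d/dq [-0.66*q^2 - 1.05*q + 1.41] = -1.32*q - 1.05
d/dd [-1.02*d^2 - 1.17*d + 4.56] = -2.04*d - 1.17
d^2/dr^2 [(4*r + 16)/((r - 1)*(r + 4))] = 8/(r - 1)^3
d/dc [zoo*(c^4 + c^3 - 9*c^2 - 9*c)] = zoo*(c^3 + c^2 + c + 1)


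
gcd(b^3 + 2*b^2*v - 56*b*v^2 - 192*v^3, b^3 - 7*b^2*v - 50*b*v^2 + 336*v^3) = -b + 8*v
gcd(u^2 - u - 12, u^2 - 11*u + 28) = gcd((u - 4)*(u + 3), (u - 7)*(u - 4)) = u - 4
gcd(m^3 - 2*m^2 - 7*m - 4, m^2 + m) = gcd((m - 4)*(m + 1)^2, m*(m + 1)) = m + 1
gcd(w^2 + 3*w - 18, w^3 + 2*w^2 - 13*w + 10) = 1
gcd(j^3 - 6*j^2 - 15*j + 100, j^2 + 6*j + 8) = j + 4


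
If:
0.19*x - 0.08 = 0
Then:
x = 0.42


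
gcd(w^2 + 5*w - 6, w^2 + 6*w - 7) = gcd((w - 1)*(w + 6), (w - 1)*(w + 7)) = w - 1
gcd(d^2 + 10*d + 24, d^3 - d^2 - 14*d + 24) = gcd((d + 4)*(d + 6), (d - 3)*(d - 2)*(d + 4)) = d + 4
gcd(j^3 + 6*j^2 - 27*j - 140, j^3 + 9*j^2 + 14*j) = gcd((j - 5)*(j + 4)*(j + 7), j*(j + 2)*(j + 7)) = j + 7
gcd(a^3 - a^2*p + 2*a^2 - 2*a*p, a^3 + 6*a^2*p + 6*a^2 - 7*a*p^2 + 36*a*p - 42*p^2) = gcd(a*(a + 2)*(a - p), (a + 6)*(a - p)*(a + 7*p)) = -a + p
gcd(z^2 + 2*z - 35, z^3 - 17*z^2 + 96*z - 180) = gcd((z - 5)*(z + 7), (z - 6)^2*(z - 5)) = z - 5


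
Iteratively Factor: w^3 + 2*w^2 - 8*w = (w + 4)*(w^2 - 2*w) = (w - 2)*(w + 4)*(w)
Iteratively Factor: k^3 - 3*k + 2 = (k + 2)*(k^2 - 2*k + 1) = (k - 1)*(k + 2)*(k - 1)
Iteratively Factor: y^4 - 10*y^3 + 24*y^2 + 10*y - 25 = (y - 5)*(y^3 - 5*y^2 - y + 5) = (y - 5)*(y + 1)*(y^2 - 6*y + 5) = (y - 5)*(y - 1)*(y + 1)*(y - 5)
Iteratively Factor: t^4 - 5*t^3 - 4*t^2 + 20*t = (t - 5)*(t^3 - 4*t) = t*(t - 5)*(t^2 - 4) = t*(t - 5)*(t + 2)*(t - 2)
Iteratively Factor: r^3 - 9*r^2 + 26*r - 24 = (r - 3)*(r^2 - 6*r + 8) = (r - 3)*(r - 2)*(r - 4)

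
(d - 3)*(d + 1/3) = d^2 - 8*d/3 - 1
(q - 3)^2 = q^2 - 6*q + 9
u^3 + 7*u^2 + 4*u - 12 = (u - 1)*(u + 2)*(u + 6)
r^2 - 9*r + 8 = (r - 8)*(r - 1)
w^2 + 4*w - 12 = (w - 2)*(w + 6)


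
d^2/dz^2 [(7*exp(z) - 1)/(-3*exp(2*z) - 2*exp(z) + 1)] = (-63*exp(4*z) + 78*exp(3*z) - 108*exp(2*z) + 2*exp(z) - 5)*exp(z)/(27*exp(6*z) + 54*exp(5*z) + 9*exp(4*z) - 28*exp(3*z) - 3*exp(2*z) + 6*exp(z) - 1)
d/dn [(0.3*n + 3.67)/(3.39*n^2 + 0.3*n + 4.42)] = (-1.017*n^2 - 24.8826*n + 0.225)/(11.4921*n^4 + 2.034*n^3 + 30.0576*n^2 + 2.652*n + 19.5364)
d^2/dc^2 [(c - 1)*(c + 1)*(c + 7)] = 6*c + 14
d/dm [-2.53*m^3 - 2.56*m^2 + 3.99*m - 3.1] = -7.59*m^2 - 5.12*m + 3.99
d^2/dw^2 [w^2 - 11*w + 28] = 2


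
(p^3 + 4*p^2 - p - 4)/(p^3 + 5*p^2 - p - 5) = (p + 4)/(p + 5)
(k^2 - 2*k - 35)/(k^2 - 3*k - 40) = (k - 7)/(k - 8)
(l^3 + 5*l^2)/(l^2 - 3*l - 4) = l^2*(l + 5)/(l^2 - 3*l - 4)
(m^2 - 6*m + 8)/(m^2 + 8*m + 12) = (m^2 - 6*m + 8)/(m^2 + 8*m + 12)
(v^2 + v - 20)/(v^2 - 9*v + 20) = (v + 5)/(v - 5)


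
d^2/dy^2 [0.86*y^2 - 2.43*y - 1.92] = 1.72000000000000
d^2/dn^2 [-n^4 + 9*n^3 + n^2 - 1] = -12*n^2 + 54*n + 2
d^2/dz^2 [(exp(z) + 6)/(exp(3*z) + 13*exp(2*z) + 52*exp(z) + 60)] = (4*exp(3*z) + 21*exp(2*z) + 9*exp(z) - 70)*exp(z)/(exp(6*z) + 21*exp(5*z) + 177*exp(4*z) + 763*exp(3*z) + 1770*exp(2*z) + 2100*exp(z) + 1000)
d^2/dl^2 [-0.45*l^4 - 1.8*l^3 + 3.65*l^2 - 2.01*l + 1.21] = -5.4*l^2 - 10.8*l + 7.3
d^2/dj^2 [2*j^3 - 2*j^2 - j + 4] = 12*j - 4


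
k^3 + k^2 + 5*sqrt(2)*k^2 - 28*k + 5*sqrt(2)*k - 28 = (k + 1)*(k - 2*sqrt(2))*(k + 7*sqrt(2))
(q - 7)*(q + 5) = q^2 - 2*q - 35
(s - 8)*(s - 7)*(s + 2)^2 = s^4 - 11*s^3 + 164*s + 224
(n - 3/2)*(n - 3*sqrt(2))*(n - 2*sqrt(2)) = n^3 - 5*sqrt(2)*n^2 - 3*n^2/2 + 15*sqrt(2)*n/2 + 12*n - 18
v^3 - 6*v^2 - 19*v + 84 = (v - 7)*(v - 3)*(v + 4)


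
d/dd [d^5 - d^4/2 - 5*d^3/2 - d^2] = d*(10*d^3 - 4*d^2 - 15*d - 4)/2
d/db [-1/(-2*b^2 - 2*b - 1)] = 2*(-2*b - 1)/(2*b^2 + 2*b + 1)^2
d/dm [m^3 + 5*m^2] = m*(3*m + 10)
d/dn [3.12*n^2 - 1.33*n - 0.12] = 6.24*n - 1.33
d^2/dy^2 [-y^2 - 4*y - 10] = -2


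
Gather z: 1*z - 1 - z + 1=0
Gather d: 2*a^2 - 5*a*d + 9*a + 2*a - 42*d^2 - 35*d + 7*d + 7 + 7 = 2*a^2 + 11*a - 42*d^2 + d*(-5*a - 28) + 14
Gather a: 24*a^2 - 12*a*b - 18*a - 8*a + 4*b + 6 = 24*a^2 + a*(-12*b - 26) + 4*b + 6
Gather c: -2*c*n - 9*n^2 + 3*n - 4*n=-2*c*n - 9*n^2 - n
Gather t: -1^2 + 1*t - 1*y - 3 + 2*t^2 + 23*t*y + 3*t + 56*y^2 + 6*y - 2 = 2*t^2 + t*(23*y + 4) + 56*y^2 + 5*y - 6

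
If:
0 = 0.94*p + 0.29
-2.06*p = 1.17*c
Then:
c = 0.54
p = -0.31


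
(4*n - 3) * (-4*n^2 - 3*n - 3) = -16*n^3 - 3*n + 9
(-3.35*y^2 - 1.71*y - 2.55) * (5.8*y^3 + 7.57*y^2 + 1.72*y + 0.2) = -19.43*y^5 - 35.2775*y^4 - 33.4967*y^3 - 22.9147*y^2 - 4.728*y - 0.51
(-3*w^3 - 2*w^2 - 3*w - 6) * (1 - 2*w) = 6*w^4 + w^3 + 4*w^2 + 9*w - 6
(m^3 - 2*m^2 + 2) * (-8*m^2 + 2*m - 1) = -8*m^5 + 18*m^4 - 5*m^3 - 14*m^2 + 4*m - 2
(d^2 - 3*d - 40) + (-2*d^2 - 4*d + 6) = -d^2 - 7*d - 34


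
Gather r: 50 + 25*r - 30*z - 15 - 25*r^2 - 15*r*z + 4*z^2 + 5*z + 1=-25*r^2 + r*(25 - 15*z) + 4*z^2 - 25*z + 36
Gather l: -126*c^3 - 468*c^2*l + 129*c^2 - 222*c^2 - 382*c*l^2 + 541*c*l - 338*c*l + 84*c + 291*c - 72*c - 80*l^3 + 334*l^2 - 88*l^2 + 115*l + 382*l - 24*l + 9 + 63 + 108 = -126*c^3 - 93*c^2 + 303*c - 80*l^3 + l^2*(246 - 382*c) + l*(-468*c^2 + 203*c + 473) + 180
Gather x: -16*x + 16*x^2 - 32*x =16*x^2 - 48*x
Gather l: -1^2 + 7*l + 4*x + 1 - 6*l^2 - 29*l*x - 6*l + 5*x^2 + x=-6*l^2 + l*(1 - 29*x) + 5*x^2 + 5*x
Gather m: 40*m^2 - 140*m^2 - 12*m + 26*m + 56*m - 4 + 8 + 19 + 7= -100*m^2 + 70*m + 30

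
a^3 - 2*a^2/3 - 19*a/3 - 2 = (a - 3)*(a + 1/3)*(a + 2)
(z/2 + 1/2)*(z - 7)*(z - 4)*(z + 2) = z^4/2 - 4*z^3 - 3*z^2/2 + 31*z + 28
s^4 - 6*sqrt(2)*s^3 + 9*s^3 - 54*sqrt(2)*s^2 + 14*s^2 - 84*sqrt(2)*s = s*(s + 2)*(s + 7)*(s - 6*sqrt(2))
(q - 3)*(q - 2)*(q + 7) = q^3 + 2*q^2 - 29*q + 42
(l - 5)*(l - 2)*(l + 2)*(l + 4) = l^4 - l^3 - 24*l^2 + 4*l + 80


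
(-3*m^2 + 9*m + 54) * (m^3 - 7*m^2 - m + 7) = -3*m^5 + 30*m^4 - 6*m^3 - 408*m^2 + 9*m + 378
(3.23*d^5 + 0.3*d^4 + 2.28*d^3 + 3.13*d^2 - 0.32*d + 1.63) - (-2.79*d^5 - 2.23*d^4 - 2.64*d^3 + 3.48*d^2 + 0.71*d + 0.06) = 6.02*d^5 + 2.53*d^4 + 4.92*d^3 - 0.35*d^2 - 1.03*d + 1.57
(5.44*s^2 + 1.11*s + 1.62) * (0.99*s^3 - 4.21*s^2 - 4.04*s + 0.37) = 5.3856*s^5 - 21.8035*s^4 - 25.0469*s^3 - 9.2918*s^2 - 6.1341*s + 0.5994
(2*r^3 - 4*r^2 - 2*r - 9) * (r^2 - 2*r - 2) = 2*r^5 - 8*r^4 + 2*r^3 + 3*r^2 + 22*r + 18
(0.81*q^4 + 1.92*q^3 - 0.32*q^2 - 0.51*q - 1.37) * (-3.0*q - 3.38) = -2.43*q^5 - 8.4978*q^4 - 5.5296*q^3 + 2.6116*q^2 + 5.8338*q + 4.6306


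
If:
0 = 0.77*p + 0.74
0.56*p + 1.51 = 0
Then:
No Solution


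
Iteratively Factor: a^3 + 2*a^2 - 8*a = (a)*(a^2 + 2*a - 8) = a*(a + 4)*(a - 2)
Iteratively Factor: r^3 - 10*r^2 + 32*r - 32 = (r - 4)*(r^2 - 6*r + 8) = (r - 4)*(r - 2)*(r - 4)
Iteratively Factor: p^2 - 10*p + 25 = (p - 5)*(p - 5)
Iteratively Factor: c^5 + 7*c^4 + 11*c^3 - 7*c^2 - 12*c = (c)*(c^4 + 7*c^3 + 11*c^2 - 7*c - 12) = c*(c - 1)*(c^3 + 8*c^2 + 19*c + 12) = c*(c - 1)*(c + 1)*(c^2 + 7*c + 12) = c*(c - 1)*(c + 1)*(c + 4)*(c + 3)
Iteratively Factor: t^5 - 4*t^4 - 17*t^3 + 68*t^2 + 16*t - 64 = (t + 4)*(t^4 - 8*t^3 + 15*t^2 + 8*t - 16) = (t - 4)*(t + 4)*(t^3 - 4*t^2 - t + 4) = (t - 4)^2*(t + 4)*(t^2 - 1) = (t - 4)^2*(t - 1)*(t + 4)*(t + 1)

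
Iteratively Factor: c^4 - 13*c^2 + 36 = (c - 3)*(c^3 + 3*c^2 - 4*c - 12) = (c - 3)*(c + 3)*(c^2 - 4) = (c - 3)*(c + 2)*(c + 3)*(c - 2)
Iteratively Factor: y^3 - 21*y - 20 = (y - 5)*(y^2 + 5*y + 4) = (y - 5)*(y + 1)*(y + 4)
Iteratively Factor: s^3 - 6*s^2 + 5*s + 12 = (s - 3)*(s^2 - 3*s - 4) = (s - 3)*(s + 1)*(s - 4)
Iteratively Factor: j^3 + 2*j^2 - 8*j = (j)*(j^2 + 2*j - 8) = j*(j - 2)*(j + 4)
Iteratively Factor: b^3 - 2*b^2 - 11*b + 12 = (b + 3)*(b^2 - 5*b + 4) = (b - 4)*(b + 3)*(b - 1)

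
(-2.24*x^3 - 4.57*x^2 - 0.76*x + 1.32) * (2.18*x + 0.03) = -4.8832*x^4 - 10.0298*x^3 - 1.7939*x^2 + 2.8548*x + 0.0396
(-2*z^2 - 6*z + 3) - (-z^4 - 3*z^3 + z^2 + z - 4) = z^4 + 3*z^3 - 3*z^2 - 7*z + 7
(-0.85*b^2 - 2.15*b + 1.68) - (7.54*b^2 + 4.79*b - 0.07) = -8.39*b^2 - 6.94*b + 1.75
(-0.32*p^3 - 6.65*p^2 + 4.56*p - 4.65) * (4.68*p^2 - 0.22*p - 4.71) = -1.4976*p^5 - 31.0516*p^4 + 24.311*p^3 + 8.5563*p^2 - 20.4546*p + 21.9015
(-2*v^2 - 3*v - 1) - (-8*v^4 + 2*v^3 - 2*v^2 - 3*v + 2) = 8*v^4 - 2*v^3 - 3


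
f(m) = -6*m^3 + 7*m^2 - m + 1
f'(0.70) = -0.02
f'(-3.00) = -205.00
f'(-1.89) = -91.76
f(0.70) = 1.67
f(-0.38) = 2.72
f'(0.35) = 1.70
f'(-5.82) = -692.18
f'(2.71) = -95.25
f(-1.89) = 68.40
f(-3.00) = 229.00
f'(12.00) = -2425.00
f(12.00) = -9371.00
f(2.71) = -69.72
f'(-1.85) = -88.50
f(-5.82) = 1426.75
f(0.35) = 1.25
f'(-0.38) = -8.92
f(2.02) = -21.91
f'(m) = -18*m^2 + 14*m - 1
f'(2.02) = -46.17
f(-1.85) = 64.80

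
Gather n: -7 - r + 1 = -r - 6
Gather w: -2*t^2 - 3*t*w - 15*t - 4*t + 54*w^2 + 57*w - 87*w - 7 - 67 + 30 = -2*t^2 - 19*t + 54*w^2 + w*(-3*t - 30) - 44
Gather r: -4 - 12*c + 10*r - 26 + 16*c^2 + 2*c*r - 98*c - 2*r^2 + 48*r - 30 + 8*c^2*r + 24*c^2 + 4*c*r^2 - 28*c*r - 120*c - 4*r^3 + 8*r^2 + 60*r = 40*c^2 - 230*c - 4*r^3 + r^2*(4*c + 6) + r*(8*c^2 - 26*c + 118) - 60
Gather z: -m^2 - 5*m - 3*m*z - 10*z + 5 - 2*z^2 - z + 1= -m^2 - 5*m - 2*z^2 + z*(-3*m - 11) + 6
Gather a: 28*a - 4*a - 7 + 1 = 24*a - 6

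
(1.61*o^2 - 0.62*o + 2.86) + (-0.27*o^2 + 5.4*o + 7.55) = 1.34*o^2 + 4.78*o + 10.41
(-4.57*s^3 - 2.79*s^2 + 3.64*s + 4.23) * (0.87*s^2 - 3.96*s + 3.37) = -3.9759*s^5 + 15.6699*s^4 - 1.1857*s^3 - 20.1366*s^2 - 4.484*s + 14.2551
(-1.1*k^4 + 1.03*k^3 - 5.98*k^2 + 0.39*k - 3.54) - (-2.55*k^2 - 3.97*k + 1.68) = -1.1*k^4 + 1.03*k^3 - 3.43*k^2 + 4.36*k - 5.22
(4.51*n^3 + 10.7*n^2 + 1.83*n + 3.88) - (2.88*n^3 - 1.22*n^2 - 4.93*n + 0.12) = 1.63*n^3 + 11.92*n^2 + 6.76*n + 3.76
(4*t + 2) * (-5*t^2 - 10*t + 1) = -20*t^3 - 50*t^2 - 16*t + 2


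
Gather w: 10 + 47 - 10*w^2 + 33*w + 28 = -10*w^2 + 33*w + 85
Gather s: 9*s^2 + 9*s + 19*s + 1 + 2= 9*s^2 + 28*s + 3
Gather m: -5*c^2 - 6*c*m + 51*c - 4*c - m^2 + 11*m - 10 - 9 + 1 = -5*c^2 + 47*c - m^2 + m*(11 - 6*c) - 18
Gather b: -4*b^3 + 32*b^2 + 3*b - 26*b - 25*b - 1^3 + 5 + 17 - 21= -4*b^3 + 32*b^2 - 48*b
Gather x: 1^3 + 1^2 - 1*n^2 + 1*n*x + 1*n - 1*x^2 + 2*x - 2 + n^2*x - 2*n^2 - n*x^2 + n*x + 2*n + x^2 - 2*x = -3*n^2 - n*x^2 + 3*n + x*(n^2 + 2*n)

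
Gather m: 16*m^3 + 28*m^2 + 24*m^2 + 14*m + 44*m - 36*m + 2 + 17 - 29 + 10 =16*m^3 + 52*m^2 + 22*m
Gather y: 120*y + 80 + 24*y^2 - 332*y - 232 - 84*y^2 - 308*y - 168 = -60*y^2 - 520*y - 320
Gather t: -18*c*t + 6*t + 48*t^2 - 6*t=-18*c*t + 48*t^2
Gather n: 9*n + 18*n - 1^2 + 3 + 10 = 27*n + 12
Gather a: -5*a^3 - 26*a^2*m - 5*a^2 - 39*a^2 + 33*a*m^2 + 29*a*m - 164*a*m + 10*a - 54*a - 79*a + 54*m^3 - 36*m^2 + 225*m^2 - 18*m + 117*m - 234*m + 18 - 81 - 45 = -5*a^3 + a^2*(-26*m - 44) + a*(33*m^2 - 135*m - 123) + 54*m^3 + 189*m^2 - 135*m - 108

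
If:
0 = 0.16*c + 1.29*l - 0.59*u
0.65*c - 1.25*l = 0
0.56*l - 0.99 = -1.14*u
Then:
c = 0.52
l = 0.27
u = 0.74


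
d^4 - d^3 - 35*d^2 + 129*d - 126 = (d - 3)^2*(d - 2)*(d + 7)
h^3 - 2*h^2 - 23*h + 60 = (h - 4)*(h - 3)*(h + 5)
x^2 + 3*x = x*(x + 3)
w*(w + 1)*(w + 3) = w^3 + 4*w^2 + 3*w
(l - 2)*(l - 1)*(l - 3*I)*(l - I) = l^4 - 3*l^3 - 4*I*l^3 - l^2 + 12*I*l^2 + 9*l - 8*I*l - 6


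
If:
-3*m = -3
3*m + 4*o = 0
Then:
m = 1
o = -3/4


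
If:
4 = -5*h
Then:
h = -4/5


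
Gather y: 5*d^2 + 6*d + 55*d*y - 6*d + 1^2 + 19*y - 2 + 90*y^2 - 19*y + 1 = 5*d^2 + 55*d*y + 90*y^2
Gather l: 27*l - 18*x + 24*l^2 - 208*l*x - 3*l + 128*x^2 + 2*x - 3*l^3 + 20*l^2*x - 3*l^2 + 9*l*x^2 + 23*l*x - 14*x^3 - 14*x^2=-3*l^3 + l^2*(20*x + 21) + l*(9*x^2 - 185*x + 24) - 14*x^3 + 114*x^2 - 16*x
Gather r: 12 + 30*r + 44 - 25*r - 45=5*r + 11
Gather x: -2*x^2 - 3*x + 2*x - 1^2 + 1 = -2*x^2 - x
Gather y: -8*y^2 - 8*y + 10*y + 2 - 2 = -8*y^2 + 2*y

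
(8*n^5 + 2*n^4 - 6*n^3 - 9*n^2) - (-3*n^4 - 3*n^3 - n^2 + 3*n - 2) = 8*n^5 + 5*n^4 - 3*n^3 - 8*n^2 - 3*n + 2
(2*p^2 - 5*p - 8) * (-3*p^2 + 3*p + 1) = -6*p^4 + 21*p^3 + 11*p^2 - 29*p - 8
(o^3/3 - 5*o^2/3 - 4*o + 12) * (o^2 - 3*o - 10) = o^5/3 - 8*o^4/3 - 7*o^3/3 + 122*o^2/3 + 4*o - 120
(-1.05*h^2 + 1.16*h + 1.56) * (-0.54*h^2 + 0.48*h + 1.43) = 0.567*h^4 - 1.1304*h^3 - 1.7871*h^2 + 2.4076*h + 2.2308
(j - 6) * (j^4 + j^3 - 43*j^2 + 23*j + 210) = j^5 - 5*j^4 - 49*j^3 + 281*j^2 + 72*j - 1260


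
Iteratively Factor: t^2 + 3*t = (t + 3)*(t)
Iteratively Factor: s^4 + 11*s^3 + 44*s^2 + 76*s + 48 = (s + 4)*(s^3 + 7*s^2 + 16*s + 12) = (s + 2)*(s + 4)*(s^2 + 5*s + 6) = (s + 2)^2*(s + 4)*(s + 3)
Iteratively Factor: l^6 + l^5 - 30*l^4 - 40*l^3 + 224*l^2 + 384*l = (l + 3)*(l^5 - 2*l^4 - 24*l^3 + 32*l^2 + 128*l) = l*(l + 3)*(l^4 - 2*l^3 - 24*l^2 + 32*l + 128) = l*(l - 4)*(l + 3)*(l^3 + 2*l^2 - 16*l - 32) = l*(l - 4)*(l + 3)*(l + 4)*(l^2 - 2*l - 8) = l*(l - 4)*(l + 2)*(l + 3)*(l + 4)*(l - 4)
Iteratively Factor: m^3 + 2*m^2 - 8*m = (m + 4)*(m^2 - 2*m) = m*(m + 4)*(m - 2)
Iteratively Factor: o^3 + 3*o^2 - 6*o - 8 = (o - 2)*(o^2 + 5*o + 4) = (o - 2)*(o + 4)*(o + 1)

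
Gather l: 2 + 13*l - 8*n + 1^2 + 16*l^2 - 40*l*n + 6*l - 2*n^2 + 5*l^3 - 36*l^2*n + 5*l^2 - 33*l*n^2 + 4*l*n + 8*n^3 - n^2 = 5*l^3 + l^2*(21 - 36*n) + l*(-33*n^2 - 36*n + 19) + 8*n^3 - 3*n^2 - 8*n + 3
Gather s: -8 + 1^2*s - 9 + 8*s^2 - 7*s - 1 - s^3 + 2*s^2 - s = -s^3 + 10*s^2 - 7*s - 18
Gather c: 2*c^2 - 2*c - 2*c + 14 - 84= 2*c^2 - 4*c - 70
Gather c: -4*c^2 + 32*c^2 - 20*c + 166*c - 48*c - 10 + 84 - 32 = 28*c^2 + 98*c + 42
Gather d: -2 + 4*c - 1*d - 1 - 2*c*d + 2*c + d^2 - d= 6*c + d^2 + d*(-2*c - 2) - 3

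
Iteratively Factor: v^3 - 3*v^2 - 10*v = (v - 5)*(v^2 + 2*v) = (v - 5)*(v + 2)*(v)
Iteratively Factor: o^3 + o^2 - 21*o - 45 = (o + 3)*(o^2 - 2*o - 15) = (o - 5)*(o + 3)*(o + 3)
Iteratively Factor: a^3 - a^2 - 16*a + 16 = (a + 4)*(a^2 - 5*a + 4) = (a - 4)*(a + 4)*(a - 1)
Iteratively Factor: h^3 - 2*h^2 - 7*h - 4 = (h - 4)*(h^2 + 2*h + 1) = (h - 4)*(h + 1)*(h + 1)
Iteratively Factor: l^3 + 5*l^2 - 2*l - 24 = (l - 2)*(l^2 + 7*l + 12) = (l - 2)*(l + 4)*(l + 3)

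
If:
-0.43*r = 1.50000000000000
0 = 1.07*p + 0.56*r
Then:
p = 1.83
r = -3.49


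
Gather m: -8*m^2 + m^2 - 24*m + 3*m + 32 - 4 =-7*m^2 - 21*m + 28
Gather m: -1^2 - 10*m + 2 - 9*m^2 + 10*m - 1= -9*m^2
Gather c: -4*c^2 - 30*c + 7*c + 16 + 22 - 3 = -4*c^2 - 23*c + 35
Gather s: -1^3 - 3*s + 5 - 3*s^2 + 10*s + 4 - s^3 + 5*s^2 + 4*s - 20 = -s^3 + 2*s^2 + 11*s - 12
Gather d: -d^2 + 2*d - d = -d^2 + d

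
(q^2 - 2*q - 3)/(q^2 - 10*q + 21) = (q + 1)/(q - 7)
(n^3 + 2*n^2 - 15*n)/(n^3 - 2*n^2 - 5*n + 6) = n*(n + 5)/(n^2 + n - 2)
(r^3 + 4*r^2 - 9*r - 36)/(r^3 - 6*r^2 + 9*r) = (r^2 + 7*r + 12)/(r*(r - 3))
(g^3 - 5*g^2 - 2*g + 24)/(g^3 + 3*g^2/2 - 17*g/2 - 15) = 2*(g - 4)/(2*g + 5)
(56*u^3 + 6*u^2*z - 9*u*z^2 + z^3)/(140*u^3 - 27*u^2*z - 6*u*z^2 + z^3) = (2*u + z)/(5*u + z)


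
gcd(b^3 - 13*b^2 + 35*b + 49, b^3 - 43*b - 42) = b^2 - 6*b - 7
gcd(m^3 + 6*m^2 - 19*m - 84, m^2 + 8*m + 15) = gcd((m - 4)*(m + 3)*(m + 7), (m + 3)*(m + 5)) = m + 3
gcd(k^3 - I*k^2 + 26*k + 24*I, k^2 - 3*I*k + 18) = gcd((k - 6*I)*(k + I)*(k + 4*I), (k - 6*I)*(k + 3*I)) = k - 6*I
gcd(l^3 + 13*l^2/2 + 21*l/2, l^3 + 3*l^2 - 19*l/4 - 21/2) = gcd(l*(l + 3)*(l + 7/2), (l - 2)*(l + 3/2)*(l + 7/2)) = l + 7/2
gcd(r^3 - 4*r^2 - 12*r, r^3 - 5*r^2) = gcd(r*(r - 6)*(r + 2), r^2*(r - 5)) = r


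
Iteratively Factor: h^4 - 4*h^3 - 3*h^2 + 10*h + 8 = (h - 4)*(h^3 - 3*h - 2) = (h - 4)*(h + 1)*(h^2 - h - 2) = (h - 4)*(h - 2)*(h + 1)*(h + 1)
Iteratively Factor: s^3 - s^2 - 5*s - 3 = (s - 3)*(s^2 + 2*s + 1) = (s - 3)*(s + 1)*(s + 1)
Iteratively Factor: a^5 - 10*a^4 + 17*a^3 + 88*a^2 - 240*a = (a - 4)*(a^4 - 6*a^3 - 7*a^2 + 60*a) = (a - 4)*(a + 3)*(a^3 - 9*a^2 + 20*a) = (a - 5)*(a - 4)*(a + 3)*(a^2 - 4*a) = (a - 5)*(a - 4)^2*(a + 3)*(a)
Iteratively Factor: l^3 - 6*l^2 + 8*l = (l - 2)*(l^2 - 4*l) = l*(l - 2)*(l - 4)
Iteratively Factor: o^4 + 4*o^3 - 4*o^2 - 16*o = (o + 4)*(o^3 - 4*o) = o*(o + 4)*(o^2 - 4) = o*(o + 2)*(o + 4)*(o - 2)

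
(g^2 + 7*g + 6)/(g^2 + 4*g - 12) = (g + 1)/(g - 2)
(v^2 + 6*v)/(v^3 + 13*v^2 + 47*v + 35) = v*(v + 6)/(v^3 + 13*v^2 + 47*v + 35)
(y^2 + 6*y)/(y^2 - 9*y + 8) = y*(y + 6)/(y^2 - 9*y + 8)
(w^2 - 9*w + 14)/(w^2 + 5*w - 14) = (w - 7)/(w + 7)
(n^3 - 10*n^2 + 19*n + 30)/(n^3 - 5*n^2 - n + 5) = (n - 6)/(n - 1)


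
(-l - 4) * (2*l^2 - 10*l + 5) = -2*l^3 + 2*l^2 + 35*l - 20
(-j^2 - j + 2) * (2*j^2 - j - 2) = -2*j^4 - j^3 + 7*j^2 - 4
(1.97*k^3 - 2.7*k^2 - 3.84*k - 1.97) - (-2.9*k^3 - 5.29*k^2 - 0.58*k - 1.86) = 4.87*k^3 + 2.59*k^2 - 3.26*k - 0.11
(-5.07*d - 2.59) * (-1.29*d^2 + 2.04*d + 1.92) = 6.5403*d^3 - 7.0017*d^2 - 15.018*d - 4.9728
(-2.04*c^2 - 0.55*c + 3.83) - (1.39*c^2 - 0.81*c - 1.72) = -3.43*c^2 + 0.26*c + 5.55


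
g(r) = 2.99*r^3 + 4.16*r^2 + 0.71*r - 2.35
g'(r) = 8.97*r^2 + 8.32*r + 0.71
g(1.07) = 6.84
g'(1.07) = 19.88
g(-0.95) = -1.83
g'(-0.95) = 0.90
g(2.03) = 41.25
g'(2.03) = 54.56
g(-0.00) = -2.35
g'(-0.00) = 0.71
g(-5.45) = -366.67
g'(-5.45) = 221.80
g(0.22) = -1.96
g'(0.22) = 2.97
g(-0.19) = -2.36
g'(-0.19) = -0.55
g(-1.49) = -4.06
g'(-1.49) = 8.23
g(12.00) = 5771.93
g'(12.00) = 1392.23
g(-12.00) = -4578.55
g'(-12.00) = 1192.55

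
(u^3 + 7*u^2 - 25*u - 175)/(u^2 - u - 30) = (u^2 + 2*u - 35)/(u - 6)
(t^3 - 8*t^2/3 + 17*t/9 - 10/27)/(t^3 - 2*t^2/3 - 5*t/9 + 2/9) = (9*t^2 - 21*t + 10)/(3*(3*t^2 - t - 2))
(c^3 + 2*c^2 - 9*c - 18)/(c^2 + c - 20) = (c^3 + 2*c^2 - 9*c - 18)/(c^2 + c - 20)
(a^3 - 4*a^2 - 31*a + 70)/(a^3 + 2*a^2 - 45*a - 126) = (a^2 + 3*a - 10)/(a^2 + 9*a + 18)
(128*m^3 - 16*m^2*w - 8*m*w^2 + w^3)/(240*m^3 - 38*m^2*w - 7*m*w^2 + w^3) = (-16*m^2 + w^2)/(-30*m^2 + m*w + w^2)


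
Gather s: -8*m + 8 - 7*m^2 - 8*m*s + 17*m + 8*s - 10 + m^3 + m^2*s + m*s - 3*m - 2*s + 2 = m^3 - 7*m^2 + 6*m + s*(m^2 - 7*m + 6)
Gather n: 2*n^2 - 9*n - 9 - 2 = 2*n^2 - 9*n - 11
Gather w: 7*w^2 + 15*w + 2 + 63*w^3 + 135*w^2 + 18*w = 63*w^3 + 142*w^2 + 33*w + 2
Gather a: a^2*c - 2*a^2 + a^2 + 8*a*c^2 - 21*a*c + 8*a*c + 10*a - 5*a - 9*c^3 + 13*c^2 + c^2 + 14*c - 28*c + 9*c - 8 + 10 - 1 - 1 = a^2*(c - 1) + a*(8*c^2 - 13*c + 5) - 9*c^3 + 14*c^2 - 5*c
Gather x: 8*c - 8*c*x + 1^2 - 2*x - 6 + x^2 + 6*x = 8*c + x^2 + x*(4 - 8*c) - 5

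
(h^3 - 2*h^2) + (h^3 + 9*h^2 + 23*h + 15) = 2*h^3 + 7*h^2 + 23*h + 15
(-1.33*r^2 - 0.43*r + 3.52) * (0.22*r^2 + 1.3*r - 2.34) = -0.2926*r^4 - 1.8236*r^3 + 3.3276*r^2 + 5.5822*r - 8.2368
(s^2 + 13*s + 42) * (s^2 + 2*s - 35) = s^4 + 15*s^3 + 33*s^2 - 371*s - 1470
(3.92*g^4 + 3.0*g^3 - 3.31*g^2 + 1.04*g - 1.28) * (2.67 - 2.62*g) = -10.2704*g^5 + 2.6064*g^4 + 16.6822*g^3 - 11.5625*g^2 + 6.1304*g - 3.4176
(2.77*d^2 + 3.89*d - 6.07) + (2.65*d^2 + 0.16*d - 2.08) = 5.42*d^2 + 4.05*d - 8.15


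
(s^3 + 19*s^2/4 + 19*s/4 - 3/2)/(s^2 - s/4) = s + 5 + 6/s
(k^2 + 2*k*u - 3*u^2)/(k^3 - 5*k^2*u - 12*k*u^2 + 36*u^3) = (k - u)/(k^2 - 8*k*u + 12*u^2)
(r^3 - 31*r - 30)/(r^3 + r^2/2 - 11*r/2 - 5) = 2*(r^2 - r - 30)/(2*r^2 - r - 10)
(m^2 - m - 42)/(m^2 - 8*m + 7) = (m + 6)/(m - 1)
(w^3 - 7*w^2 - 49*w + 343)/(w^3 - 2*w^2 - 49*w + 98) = (w - 7)/(w - 2)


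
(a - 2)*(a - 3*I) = a^2 - 2*a - 3*I*a + 6*I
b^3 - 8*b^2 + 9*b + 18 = (b - 6)*(b - 3)*(b + 1)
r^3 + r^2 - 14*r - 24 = (r - 4)*(r + 2)*(r + 3)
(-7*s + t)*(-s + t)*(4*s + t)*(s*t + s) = 28*s^4*t + 28*s^4 - 25*s^3*t^2 - 25*s^3*t - 4*s^2*t^3 - 4*s^2*t^2 + s*t^4 + s*t^3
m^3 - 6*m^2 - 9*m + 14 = (m - 7)*(m - 1)*(m + 2)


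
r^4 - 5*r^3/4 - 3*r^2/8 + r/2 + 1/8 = (r - 1)^2*(r + 1/4)*(r + 1/2)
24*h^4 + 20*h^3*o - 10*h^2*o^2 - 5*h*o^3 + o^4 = (-6*h + o)*(-2*h + o)*(h + o)*(2*h + o)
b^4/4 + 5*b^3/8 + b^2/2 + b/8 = b*(b/4 + 1/4)*(b + 1/2)*(b + 1)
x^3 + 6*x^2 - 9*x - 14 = (x - 2)*(x + 1)*(x + 7)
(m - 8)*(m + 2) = m^2 - 6*m - 16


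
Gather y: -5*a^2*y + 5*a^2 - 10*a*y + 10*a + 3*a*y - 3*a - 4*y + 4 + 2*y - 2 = 5*a^2 + 7*a + y*(-5*a^2 - 7*a - 2) + 2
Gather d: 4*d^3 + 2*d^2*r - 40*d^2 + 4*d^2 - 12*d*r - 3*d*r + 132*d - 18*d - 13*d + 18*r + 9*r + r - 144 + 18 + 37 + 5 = 4*d^3 + d^2*(2*r - 36) + d*(101 - 15*r) + 28*r - 84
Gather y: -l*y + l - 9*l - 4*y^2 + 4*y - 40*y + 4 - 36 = -8*l - 4*y^2 + y*(-l - 36) - 32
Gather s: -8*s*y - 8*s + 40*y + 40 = s*(-8*y - 8) + 40*y + 40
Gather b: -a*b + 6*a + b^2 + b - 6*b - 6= 6*a + b^2 + b*(-a - 5) - 6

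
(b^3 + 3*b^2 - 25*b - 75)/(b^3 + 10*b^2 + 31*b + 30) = (b - 5)/(b + 2)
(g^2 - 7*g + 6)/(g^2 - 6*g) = (g - 1)/g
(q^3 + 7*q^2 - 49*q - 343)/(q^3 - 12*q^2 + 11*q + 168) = (q^2 + 14*q + 49)/(q^2 - 5*q - 24)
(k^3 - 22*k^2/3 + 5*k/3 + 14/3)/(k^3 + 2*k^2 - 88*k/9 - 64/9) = 3*(k^2 - 8*k + 7)/(3*k^2 + 4*k - 32)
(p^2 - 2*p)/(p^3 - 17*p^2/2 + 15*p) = 2*(p - 2)/(2*p^2 - 17*p + 30)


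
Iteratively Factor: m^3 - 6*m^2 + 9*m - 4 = (m - 1)*(m^2 - 5*m + 4) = (m - 4)*(m - 1)*(m - 1)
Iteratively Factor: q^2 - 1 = (q + 1)*(q - 1)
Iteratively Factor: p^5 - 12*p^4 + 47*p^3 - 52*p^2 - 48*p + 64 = (p - 4)*(p^4 - 8*p^3 + 15*p^2 + 8*p - 16) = (p - 4)^2*(p^3 - 4*p^2 - p + 4) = (p - 4)^2*(p + 1)*(p^2 - 5*p + 4) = (p - 4)^3*(p + 1)*(p - 1)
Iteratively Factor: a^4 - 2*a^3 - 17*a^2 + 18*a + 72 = (a + 3)*(a^3 - 5*a^2 - 2*a + 24) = (a - 3)*(a + 3)*(a^2 - 2*a - 8) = (a - 3)*(a + 2)*(a + 3)*(a - 4)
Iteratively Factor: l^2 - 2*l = (l)*(l - 2)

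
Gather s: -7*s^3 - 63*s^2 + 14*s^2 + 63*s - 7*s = -7*s^3 - 49*s^2 + 56*s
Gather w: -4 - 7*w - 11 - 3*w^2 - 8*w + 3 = -3*w^2 - 15*w - 12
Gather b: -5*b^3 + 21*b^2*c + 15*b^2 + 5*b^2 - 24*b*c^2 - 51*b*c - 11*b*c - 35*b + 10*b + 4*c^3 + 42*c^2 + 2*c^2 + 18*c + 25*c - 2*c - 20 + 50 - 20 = -5*b^3 + b^2*(21*c + 20) + b*(-24*c^2 - 62*c - 25) + 4*c^3 + 44*c^2 + 41*c + 10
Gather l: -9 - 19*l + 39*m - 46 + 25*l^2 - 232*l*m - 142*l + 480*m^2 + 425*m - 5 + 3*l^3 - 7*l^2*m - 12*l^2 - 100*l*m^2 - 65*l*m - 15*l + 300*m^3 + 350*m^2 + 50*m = 3*l^3 + l^2*(13 - 7*m) + l*(-100*m^2 - 297*m - 176) + 300*m^3 + 830*m^2 + 514*m - 60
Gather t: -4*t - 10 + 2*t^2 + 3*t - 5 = 2*t^2 - t - 15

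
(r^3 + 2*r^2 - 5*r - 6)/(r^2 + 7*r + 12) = (r^2 - r - 2)/(r + 4)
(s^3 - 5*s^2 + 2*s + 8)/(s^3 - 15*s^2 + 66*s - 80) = (s^2 - 3*s - 4)/(s^2 - 13*s + 40)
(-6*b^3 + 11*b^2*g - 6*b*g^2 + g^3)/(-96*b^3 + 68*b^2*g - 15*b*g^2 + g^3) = (2*b^2 - 3*b*g + g^2)/(32*b^2 - 12*b*g + g^2)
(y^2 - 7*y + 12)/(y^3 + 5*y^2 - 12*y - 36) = (y - 4)/(y^2 + 8*y + 12)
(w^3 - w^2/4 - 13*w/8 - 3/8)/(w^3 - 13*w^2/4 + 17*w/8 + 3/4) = (w + 1)/(w - 2)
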